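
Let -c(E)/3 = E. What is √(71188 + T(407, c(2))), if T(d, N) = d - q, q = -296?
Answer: √71891 ≈ 268.13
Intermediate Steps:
c(E) = -3*E
T(d, N) = 296 + d (T(d, N) = d - 1*(-296) = d + 296 = 296 + d)
√(71188 + T(407, c(2))) = √(71188 + (296 + 407)) = √(71188 + 703) = √71891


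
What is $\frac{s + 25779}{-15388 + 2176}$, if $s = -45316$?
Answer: $\frac{19537}{13212} \approx 1.4787$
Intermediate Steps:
$\frac{s + 25779}{-15388 + 2176} = \frac{-45316 + 25779}{-15388 + 2176} = - \frac{19537}{-13212} = \left(-19537\right) \left(- \frac{1}{13212}\right) = \frac{19537}{13212}$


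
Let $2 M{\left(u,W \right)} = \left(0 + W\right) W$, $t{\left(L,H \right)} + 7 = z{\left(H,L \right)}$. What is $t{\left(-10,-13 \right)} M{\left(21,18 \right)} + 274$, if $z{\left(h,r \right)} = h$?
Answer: $-2966$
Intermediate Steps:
$t{\left(L,H \right)} = -7 + H$
$M{\left(u,W \right)} = \frac{W^{2}}{2}$ ($M{\left(u,W \right)} = \frac{\left(0 + W\right) W}{2} = \frac{W W}{2} = \frac{W^{2}}{2}$)
$t{\left(-10,-13 \right)} M{\left(21,18 \right)} + 274 = \left(-7 - 13\right) \frac{18^{2}}{2} + 274 = - 20 \cdot \frac{1}{2} \cdot 324 + 274 = \left(-20\right) 162 + 274 = -3240 + 274 = -2966$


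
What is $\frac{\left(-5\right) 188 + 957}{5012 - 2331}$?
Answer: $\frac{17}{2681} \approx 0.0063409$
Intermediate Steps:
$\frac{\left(-5\right) 188 + 957}{5012 - 2331} = \frac{-940 + 957}{5012 - 2331} = \frac{17}{2681}$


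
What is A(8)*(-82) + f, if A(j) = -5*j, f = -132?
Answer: 3148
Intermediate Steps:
A(8)*(-82) + f = -5*8*(-82) - 132 = -40*(-82) - 132 = 3280 - 132 = 3148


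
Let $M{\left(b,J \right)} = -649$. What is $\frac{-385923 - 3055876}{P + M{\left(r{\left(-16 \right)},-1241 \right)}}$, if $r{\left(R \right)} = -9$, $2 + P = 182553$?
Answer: $- \frac{3441799}{181902} \approx -18.921$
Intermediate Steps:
$P = 182551$ ($P = -2 + 182553 = 182551$)
$\frac{-385923 - 3055876}{P + M{\left(r{\left(-16 \right)},-1241 \right)}} = \frac{-385923 - 3055876}{182551 - 649} = - \frac{3441799}{181902}$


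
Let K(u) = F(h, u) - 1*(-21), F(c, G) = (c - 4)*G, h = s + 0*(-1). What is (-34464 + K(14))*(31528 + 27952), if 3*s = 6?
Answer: -2050335080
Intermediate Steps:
s = 2 (s = (⅓)*6 = 2)
h = 2 (h = 2 + 0*(-1) = 2 + 0 = 2)
F(c, G) = G*(-4 + c) (F(c, G) = (-4 + c)*G = G*(-4 + c))
K(u) = 21 - 2*u (K(u) = u*(-4 + 2) - 1*(-21) = u*(-2) + 21 = -2*u + 21 = 21 - 2*u)
(-34464 + K(14))*(31528 + 27952) = (-34464 + (21 - 2*14))*(31528 + 27952) = (-34464 + (21 - 28))*59480 = (-34464 - 7)*59480 = -34471*59480 = -2050335080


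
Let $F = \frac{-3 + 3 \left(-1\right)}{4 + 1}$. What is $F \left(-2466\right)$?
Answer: $\frac{14796}{5} \approx 2959.2$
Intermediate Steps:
$F = - \frac{6}{5}$ ($F = \frac{-3 - 3}{5} = \left(-6\right) \frac{1}{5} = - \frac{6}{5} \approx -1.2$)
$F \left(-2466\right) = \left(- \frac{6}{5}\right) \left(-2466\right) = \frac{14796}{5}$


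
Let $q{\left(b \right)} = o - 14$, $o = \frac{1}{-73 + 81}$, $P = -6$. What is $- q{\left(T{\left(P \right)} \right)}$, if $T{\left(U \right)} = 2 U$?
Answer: $\frac{111}{8} \approx 13.875$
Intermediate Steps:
$o = \frac{1}{8} \approx 0.125$
$q{\left(b \right)} = - \frac{111}{8}$ ($q{\left(b \right)} = \frac{1}{8} - 14 = - \frac{111}{8}$)
$- q{\left(T{\left(P \right)} \right)} = \left(-1\right) \left(- \frac{111}{8}\right) = \frac{111}{8}$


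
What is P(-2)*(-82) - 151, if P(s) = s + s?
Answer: 177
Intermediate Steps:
P(s) = 2*s
P(-2)*(-82) - 151 = (2*(-2))*(-82) - 151 = -4*(-82) - 151 = 328 - 151 = 177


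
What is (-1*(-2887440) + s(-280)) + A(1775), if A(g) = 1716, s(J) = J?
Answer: 2888876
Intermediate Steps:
(-1*(-2887440) + s(-280)) + A(1775) = (-1*(-2887440) - 280) + 1716 = (2887440 - 280) + 1716 = 2887160 + 1716 = 2888876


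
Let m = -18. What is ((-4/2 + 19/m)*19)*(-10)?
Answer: 5225/9 ≈ 580.56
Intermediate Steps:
((-4/2 + 19/m)*19)*(-10) = ((-4/2 + 19/(-18))*19)*(-10) = ((-4*½ + 19*(-1/18))*19)*(-10) = ((-2 - 19/18)*19)*(-10) = -55/18*19*(-10) = -1045/18*(-10) = 5225/9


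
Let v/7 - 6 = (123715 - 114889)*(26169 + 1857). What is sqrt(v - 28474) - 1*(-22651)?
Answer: 22651 + 10*sqrt(17314739) ≈ 64262.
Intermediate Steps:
v = 1731502374 (v = 42 + 7*((123715 - 114889)*(26169 + 1857)) = 42 + 7*(8826*28026) = 42 + 7*247357476 = 42 + 1731502332 = 1731502374)
sqrt(v - 28474) - 1*(-22651) = sqrt(1731502374 - 28474) - 1*(-22651) = sqrt(1731473900) + 22651 = 10*sqrt(17314739) + 22651 = 22651 + 10*sqrt(17314739)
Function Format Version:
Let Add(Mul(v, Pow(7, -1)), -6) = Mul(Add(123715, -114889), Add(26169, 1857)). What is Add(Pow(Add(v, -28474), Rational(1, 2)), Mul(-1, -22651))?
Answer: Add(22651, Mul(10, Pow(17314739, Rational(1, 2)))) ≈ 64262.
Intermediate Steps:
v = 1731502374 (v = Add(42, Mul(7, Mul(Add(123715, -114889), Add(26169, 1857)))) = Add(42, Mul(7, Mul(8826, 28026))) = Add(42, Mul(7, 247357476)) = Add(42, 1731502332) = 1731502374)
Add(Pow(Add(v, -28474), Rational(1, 2)), Mul(-1, -22651)) = Add(Pow(Add(1731502374, -28474), Rational(1, 2)), Mul(-1, -22651)) = Add(Pow(1731473900, Rational(1, 2)), 22651) = Add(Mul(10, Pow(17314739, Rational(1, 2))), 22651) = Add(22651, Mul(10, Pow(17314739, Rational(1, 2))))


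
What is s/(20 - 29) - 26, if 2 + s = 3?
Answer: -235/9 ≈ -26.111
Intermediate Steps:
s = 1 (s = -2 + 3 = 1)
s/(20 - 29) - 26 = 1/(20 - 29) - 26 = 1/(-9) - 26 = -⅑*1 - 26 = -⅑ - 26 = -235/9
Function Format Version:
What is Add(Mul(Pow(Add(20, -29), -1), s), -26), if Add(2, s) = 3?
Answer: Rational(-235, 9) ≈ -26.111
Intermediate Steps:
s = 1 (s = Add(-2, 3) = 1)
Add(Mul(Pow(Add(20, -29), -1), s), -26) = Add(Mul(Pow(Add(20, -29), -1), 1), -26) = Add(Mul(Pow(-9, -1), 1), -26) = Add(Mul(Rational(-1, 9), 1), -26) = Add(Rational(-1, 9), -26) = Rational(-235, 9)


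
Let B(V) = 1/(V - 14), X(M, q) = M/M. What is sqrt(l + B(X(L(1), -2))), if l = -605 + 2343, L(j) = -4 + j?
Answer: sqrt(293709)/13 ≈ 41.688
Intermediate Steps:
X(M, q) = 1
B(V) = 1/(-14 + V)
l = 1738
sqrt(l + B(X(L(1), -2))) = sqrt(1738 + 1/(-14 + 1)) = sqrt(1738 + 1/(-13)) = sqrt(1738 - 1/13) = sqrt(22593/13) = sqrt(293709)/13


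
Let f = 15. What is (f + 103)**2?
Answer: 13924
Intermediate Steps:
(f + 103)**2 = (15 + 103)**2 = 118**2 = 13924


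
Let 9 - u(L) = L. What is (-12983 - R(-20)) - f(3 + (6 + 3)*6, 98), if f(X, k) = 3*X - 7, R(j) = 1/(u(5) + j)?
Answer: -210351/16 ≈ -13147.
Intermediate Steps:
u(L) = 9 - L
R(j) = 1/(4 + j) (R(j) = 1/((9 - 1*5) + j) = 1/((9 - 5) + j) = 1/(4 + j))
f(X, k) = -7 + 3*X
(-12983 - R(-20)) - f(3 + (6 + 3)*6, 98) = (-12983 - 1/(4 - 20)) - (-7 + 3*(3 + (6 + 3)*6)) = (-12983 - 1/(-16)) - (-7 + 3*(3 + 9*6)) = (-12983 - 1*(-1/16)) - (-7 + 3*(3 + 54)) = (-12983 + 1/16) - (-7 + 3*57) = -207727/16 - (-7 + 171) = -207727/16 - 1*164 = -207727/16 - 164 = -210351/16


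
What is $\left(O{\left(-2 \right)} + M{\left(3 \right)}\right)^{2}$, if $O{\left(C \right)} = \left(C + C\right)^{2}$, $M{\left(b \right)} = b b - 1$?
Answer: $576$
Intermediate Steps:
$M{\left(b \right)} = -1 + b^{2}$ ($M{\left(b \right)} = b^{2} - 1 = -1 + b^{2}$)
$O{\left(C \right)} = 4 C^{2}$ ($O{\left(C \right)} = \left(2 C\right)^{2} = 4 C^{2}$)
$\left(O{\left(-2 \right)} + M{\left(3 \right)}\right)^{2} = \left(4 \left(-2\right)^{2} - \left(1 - 3^{2}\right)\right)^{2} = \left(4 \cdot 4 + \left(-1 + 9\right)\right)^{2} = \left(16 + 8\right)^{2} = 24^{2} = 576$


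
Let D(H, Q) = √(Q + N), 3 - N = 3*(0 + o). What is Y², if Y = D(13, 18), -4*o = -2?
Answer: 39/2 ≈ 19.500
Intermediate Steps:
o = ½ (o = -¼*(-2) = ½ ≈ 0.50000)
N = 3/2 (N = 3 - 3*(0 + ½) = 3 - 3/2 = 3/2 ≈ 1.5000)
D(H, Q) = √(3/2 + Q) (D(H, Q) = √(Q + 3/2) = √(3/2 + Q))
Y = √78/2 (Y = √(6 + 4*18)/2 = √(6 + 72)/2 = √78/2 ≈ 4.4159)
Y² = (√78/2)² = 39/2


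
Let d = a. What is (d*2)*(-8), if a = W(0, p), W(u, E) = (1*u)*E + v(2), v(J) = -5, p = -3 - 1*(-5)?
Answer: 80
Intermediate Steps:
p = 2 (p = -3 + 5 = 2)
W(u, E) = -5 + E*u (W(u, E) = (1*u)*E - 5 = u*E - 5 = E*u - 5 = -5 + E*u)
a = -5 (a = -5 + 2*0 = -5 + 0 = -5)
d = -5
(d*2)*(-8) = -5*2*(-8) = -10*(-8) = 80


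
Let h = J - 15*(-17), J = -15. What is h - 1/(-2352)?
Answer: 564481/2352 ≈ 240.00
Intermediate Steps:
h = 240 (h = -15 - 15*(-17) = -15 + 255 = 240)
h - 1/(-2352) = 240 - 1/(-2352) = 240 - 1*(-1/2352) = 240 + 1/2352 = 564481/2352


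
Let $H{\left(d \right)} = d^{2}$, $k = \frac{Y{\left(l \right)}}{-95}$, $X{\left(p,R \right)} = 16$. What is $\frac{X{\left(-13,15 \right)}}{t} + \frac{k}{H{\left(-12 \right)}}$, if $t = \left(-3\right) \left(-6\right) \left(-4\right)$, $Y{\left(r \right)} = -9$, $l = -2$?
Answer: $- \frac{3031}{13680} \approx -0.22156$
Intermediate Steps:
$k = \frac{9}{95}$ ($k = - \frac{9}{-95} = \left(-9\right) \left(- \frac{1}{95}\right) = \frac{9}{95} \approx 0.094737$)
$t = -72$ ($t = 18 \left(-4\right) = -72$)
$\frac{X{\left(-13,15 \right)}}{t} + \frac{k}{H{\left(-12 \right)}} = \frac{16}{-72} + \frac{9}{95 \left(-12\right)^{2}} = 16 \left(- \frac{1}{72}\right) + \frac{9}{95 \cdot 144} = - \frac{2}{9} + \frac{9}{95} \cdot \frac{1}{144} = - \frac{2}{9} + \frac{1}{1520} = - \frac{3031}{13680}$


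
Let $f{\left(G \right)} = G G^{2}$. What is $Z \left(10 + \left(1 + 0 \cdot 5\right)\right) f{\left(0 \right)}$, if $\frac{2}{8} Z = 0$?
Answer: $0$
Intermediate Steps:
$Z = 0$ ($Z = 4 \cdot 0 = 0$)
$f{\left(G \right)} = G^{3}$
$Z \left(10 + \left(1 + 0 \cdot 5\right)\right) f{\left(0 \right)} = 0 \left(10 + \left(1 + 0 \cdot 5\right)\right) 0^{3} = 0 \left(10 + \left(1 + 0\right)\right) 0 = 0 \left(10 + 1\right) 0 = 0 \cdot 11 \cdot 0 = 0 \cdot 0 = 0$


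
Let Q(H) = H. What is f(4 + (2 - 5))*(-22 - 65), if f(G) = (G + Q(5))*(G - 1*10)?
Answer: 4698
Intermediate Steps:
f(G) = (-10 + G)*(5 + G) (f(G) = (G + 5)*(G - 1*10) = (5 + G)*(G - 10) = (5 + G)*(-10 + G) = (-10 + G)*(5 + G))
f(4 + (2 - 5))*(-22 - 65) = (-50 + (4 + (2 - 5))² - 5*(4 + (2 - 5)))*(-22 - 65) = (-50 + (4 - 3)² - 5*(4 - 3))*(-87) = (-50 + 1² - 5*1)*(-87) = (-50 + 1 - 5)*(-87) = -54*(-87) = 4698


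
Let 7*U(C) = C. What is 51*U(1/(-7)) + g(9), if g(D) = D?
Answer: 390/49 ≈ 7.9592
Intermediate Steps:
U(C) = C/7
51*U(1/(-7)) + g(9) = 51*((1/7)/(-7)) + 9 = 51*((1/7)*(-1/7)) + 9 = 51*(-1/49) + 9 = -51/49 + 9 = 390/49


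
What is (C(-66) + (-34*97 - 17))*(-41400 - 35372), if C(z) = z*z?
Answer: -79919652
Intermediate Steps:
C(z) = z²
(C(-66) + (-34*97 - 17))*(-41400 - 35372) = ((-66)² + (-34*97 - 17))*(-41400 - 35372) = (4356 + (-3298 - 17))*(-76772) = (4356 - 3315)*(-76772) = 1041*(-76772) = -79919652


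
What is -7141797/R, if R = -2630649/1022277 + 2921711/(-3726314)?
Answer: 9068475516540729822/4263140717911 ≈ 2.1272e+6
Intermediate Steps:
R = -4263140717911/1269775032326 (R = -2630649*1/1022277 + 2921711*(-1/3726314) = -876883/340759 - 2921711/3726314 = -4263140717911/1269775032326 ≈ -3.3574)
-7141797/R = -7141797/(-4263140717911/1269775032326) = -7141797*(-1269775032326/4263140717911) = 9068475516540729822/4263140717911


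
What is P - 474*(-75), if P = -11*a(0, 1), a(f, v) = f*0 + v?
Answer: 35539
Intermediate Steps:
a(f, v) = v (a(f, v) = 0 + v = v)
P = -11 (P = -11*1 = -11)
P - 474*(-75) = -11 - 474*(-75) = -11 + 35550 = 35539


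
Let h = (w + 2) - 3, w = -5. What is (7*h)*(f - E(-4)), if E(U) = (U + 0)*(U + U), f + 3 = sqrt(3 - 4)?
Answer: 1470 - 42*I ≈ 1470.0 - 42.0*I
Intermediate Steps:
h = -6 (h = (-5 + 2) - 3 = -3 - 3 = -6)
f = -3 + I (f = -3 + sqrt(3 - 4) = -3 + sqrt(-1) = -3 + I ≈ -3.0 + 1.0*I)
E(U) = 2*U**2 (E(U) = U*(2*U) = 2*U**2)
(7*h)*(f - E(-4)) = (7*(-6))*((-3 + I) - 2*(-4)**2) = -42*((-3 + I) - 2*16) = -42*((-3 + I) - 1*32) = -42*((-3 + I) - 32) = -42*(-35 + I) = 1470 - 42*I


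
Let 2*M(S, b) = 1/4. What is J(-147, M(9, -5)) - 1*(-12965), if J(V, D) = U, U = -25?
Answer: 12940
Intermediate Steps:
M(S, b) = ⅛ (M(S, b) = (½)/4 = (½)*(¼) = ⅛)
J(V, D) = -25
J(-147, M(9, -5)) - 1*(-12965) = -25 - 1*(-12965) = -25 + 12965 = 12940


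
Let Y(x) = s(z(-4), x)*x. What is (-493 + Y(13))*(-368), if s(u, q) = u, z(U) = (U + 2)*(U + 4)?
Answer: 181424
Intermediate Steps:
z(U) = (2 + U)*(4 + U)
Y(x) = 0 (Y(x) = (8 + (-4)² + 6*(-4))*x = (8 + 16 - 24)*x = 0*x = 0)
(-493 + Y(13))*(-368) = (-493 + 0)*(-368) = -493*(-368) = 181424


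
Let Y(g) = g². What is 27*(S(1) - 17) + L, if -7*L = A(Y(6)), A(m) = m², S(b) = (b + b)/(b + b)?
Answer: -4320/7 ≈ -617.14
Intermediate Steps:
S(b) = 1 (S(b) = (2*b)/((2*b)) = (2*b)*(1/(2*b)) = 1)
L = -1296/7 (L = -(6²)²/7 = -⅐*36² = -⅐*1296 = -1296/7 ≈ -185.14)
27*(S(1) - 17) + L = 27*(1 - 17) - 1296/7 = 27*(-16) - 1296/7 = -432 - 1296/7 = -4320/7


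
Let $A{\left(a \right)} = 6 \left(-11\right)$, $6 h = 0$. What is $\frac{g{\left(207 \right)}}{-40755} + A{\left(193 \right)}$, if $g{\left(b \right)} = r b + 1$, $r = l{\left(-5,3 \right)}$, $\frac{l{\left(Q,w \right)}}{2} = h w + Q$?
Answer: $- \frac{2687761}{40755} \approx -65.949$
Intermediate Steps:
$h = 0$ ($h = \frac{1}{6} \cdot 0 = 0$)
$l{\left(Q,w \right)} = 2 Q$ ($l{\left(Q,w \right)} = 2 \left(0 w + Q\right) = 2 \left(0 + Q\right) = 2 Q$)
$r = -10$ ($r = 2 \left(-5\right) = -10$)
$A{\left(a \right)} = -66$
$g{\left(b \right)} = 1 - 10 b$ ($g{\left(b \right)} = - 10 b + 1 = 1 - 10 b$)
$\frac{g{\left(207 \right)}}{-40755} + A{\left(193 \right)} = \frac{1 - 2070}{-40755} - 66 = \left(1 - 2070\right) \left(- \frac{1}{40755}\right) - 66 = \left(-2069\right) \left(- \frac{1}{40755}\right) - 66 = \frac{2069}{40755} - 66 = - \frac{2687761}{40755}$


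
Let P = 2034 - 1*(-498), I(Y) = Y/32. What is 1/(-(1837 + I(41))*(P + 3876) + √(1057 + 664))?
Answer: -188475300/2220183669353089 - 16*√1721/2220183669353089 ≈ -8.4892e-8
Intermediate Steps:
I(Y) = Y/32 (I(Y) = Y*(1/32) = Y/32)
P = 2532 (P = 2034 + 498 = 2532)
1/(-(1837 + I(41))*(P + 3876) + √(1057 + 664)) = 1/(-(1837 + (1/32)*41)*(2532 + 3876) + √(1057 + 664)) = 1/(-(1837 + 41/32)*6408 + √1721) = 1/(-58825*6408/32 + √1721) = 1/(-1*47118825/4 + √1721) = 1/(-47118825/4 + √1721)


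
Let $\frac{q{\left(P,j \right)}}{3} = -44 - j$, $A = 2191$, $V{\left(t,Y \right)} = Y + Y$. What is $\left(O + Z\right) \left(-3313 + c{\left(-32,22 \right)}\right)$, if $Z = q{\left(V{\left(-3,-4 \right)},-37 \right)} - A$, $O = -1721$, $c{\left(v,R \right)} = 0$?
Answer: $13030029$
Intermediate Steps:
$V{\left(t,Y \right)} = 2 Y$
$q{\left(P,j \right)} = -132 - 3 j$ ($q{\left(P,j \right)} = 3 \left(-44 - j\right) = -132 - 3 j$)
$Z = -2212$ ($Z = \left(-132 - -111\right) - 2191 = \left(-132 + 111\right) - 2191 = -21 - 2191 = -2212$)
$\left(O + Z\right) \left(-3313 + c{\left(-32,22 \right)}\right) = \left(-1721 - 2212\right) \left(-3313 + 0\right) = \left(-3933\right) \left(-3313\right) = 13030029$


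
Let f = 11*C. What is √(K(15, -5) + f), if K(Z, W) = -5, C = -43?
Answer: I*√478 ≈ 21.863*I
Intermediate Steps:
f = -473 (f = 11*(-43) = -473)
√(K(15, -5) + f) = √(-5 - 473) = √(-478) = I*√478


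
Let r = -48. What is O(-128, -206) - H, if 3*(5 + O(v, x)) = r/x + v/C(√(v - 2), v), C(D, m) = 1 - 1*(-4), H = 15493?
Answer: -23957474/1545 ≈ -15506.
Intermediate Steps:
C(D, m) = 5 (C(D, m) = 1 + 4 = 5)
O(v, x) = -5 - 16/x + v/15 (O(v, x) = -5 + (-48/x + v/5)/3 = -5 + (-16/x + v/15) = -5 - 16/x + v/15)
O(-128, -206) - H = (-5 - 16/(-206) + (1/15)*(-128)) - 1*15493 = (-5 - 16*(-1/206) - 128/15) - 15493 = (-5 + 8/103 - 128/15) - 15493 = -20789/1545 - 15493 = -23957474/1545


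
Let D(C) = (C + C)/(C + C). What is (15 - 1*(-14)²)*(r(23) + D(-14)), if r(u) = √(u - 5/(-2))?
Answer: -181 - 181*√102/2 ≈ -1095.0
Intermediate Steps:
D(C) = 1 (D(C) = (2*C)/((2*C)) = (2*C)*(1/(2*C)) = 1)
r(u) = √(5/2 + u) (r(u) = √(u - 5*(-½)) = √(u + 5/2) = √(5/2 + u))
(15 - 1*(-14)²)*(r(23) + D(-14)) = (15 - 1*(-14)²)*(√(10 + 4*23)/2 + 1) = (15 - 1*196)*(√(10 + 92)/2 + 1) = (15 - 196)*(√102/2 + 1) = -181*(1 + √102/2) = -181 - 181*√102/2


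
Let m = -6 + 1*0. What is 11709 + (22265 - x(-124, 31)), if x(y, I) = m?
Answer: 33980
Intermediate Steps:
m = -6 (m = -6 + 0 = -6)
x(y, I) = -6
11709 + (22265 - x(-124, 31)) = 11709 + (22265 - 1*(-6)) = 11709 + (22265 + 6) = 11709 + 22271 = 33980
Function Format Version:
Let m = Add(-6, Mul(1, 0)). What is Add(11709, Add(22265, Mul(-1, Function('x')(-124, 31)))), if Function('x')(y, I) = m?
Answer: 33980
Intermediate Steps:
m = -6 (m = Add(-6, 0) = -6)
Function('x')(y, I) = -6
Add(11709, Add(22265, Mul(-1, Function('x')(-124, 31)))) = Add(11709, Add(22265, Mul(-1, -6))) = Add(11709, Add(22265, 6)) = Add(11709, 22271) = 33980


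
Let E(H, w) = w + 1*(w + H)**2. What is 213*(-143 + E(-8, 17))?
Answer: -9585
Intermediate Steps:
E(H, w) = w + (H + w)**2 (E(H, w) = w + 1*(H + w)**2 = w + (H + w)**2)
213*(-143 + E(-8, 17)) = 213*(-143 + (17 + (-8 + 17)**2)) = 213*(-143 + (17 + 9**2)) = 213*(-143 + (17 + 81)) = 213*(-143 + 98) = 213*(-45) = -9585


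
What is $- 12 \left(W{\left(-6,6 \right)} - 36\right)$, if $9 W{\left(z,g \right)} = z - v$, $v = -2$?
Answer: $\frac{1312}{3} \approx 437.33$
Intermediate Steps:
$W{\left(z,g \right)} = \frac{2}{9} + \frac{z}{9}$ ($W{\left(z,g \right)} = \frac{z - -2}{9} = \frac{z + 2}{9} = \frac{2 + z}{9} = \frac{2}{9} + \frac{z}{9}$)
$- 12 \left(W{\left(-6,6 \right)} - 36\right) = - 12 \left(\left(\frac{2}{9} + \frac{1}{9} \left(-6\right)\right) - 36\right) = - 12 \left(\left(\frac{2}{9} - \frac{2}{3}\right) - 36\right) = - 12 \left(- \frac{4}{9} - 36\right) = \left(-12\right) \left(- \frac{328}{9}\right) = \frac{1312}{3}$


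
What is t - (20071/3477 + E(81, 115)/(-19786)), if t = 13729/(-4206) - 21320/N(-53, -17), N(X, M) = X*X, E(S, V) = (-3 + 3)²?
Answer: -227670286757/13693183986 ≈ -16.627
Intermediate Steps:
E(S, V) = 0 (E(S, V) = 0² = 0)
N(X, M) = X²
t = -128236681/11814654 (t = 13729/(-4206) - 21320/((-53)²) = 13729*(-1/4206) - 21320/2809 = -13729/4206 - 21320*1/2809 = -13729/4206 - 21320/2809 = -128236681/11814654 ≈ -10.854)
t - (20071/3477 + E(81, 115)/(-19786)) = -128236681/11814654 - (20071/3477 + 0/(-19786)) = -128236681/11814654 - (20071*(1/3477) + 0*(-1/19786)) = -128236681/11814654 - (20071/3477 + 0) = -128236681/11814654 - 1*20071/3477 = -128236681/11814654 - 20071/3477 = -227670286757/13693183986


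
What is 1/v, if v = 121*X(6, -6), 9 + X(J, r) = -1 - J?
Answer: -1/1936 ≈ -0.00051653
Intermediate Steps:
X(J, r) = -10 - J (X(J, r) = -9 + (-1 - J) = -10 - J)
v = -1936 (v = 121*(-10 - 1*6) = 121*(-10 - 6) = 121*(-16) = -1936)
1/v = 1/(-1936) = -1/1936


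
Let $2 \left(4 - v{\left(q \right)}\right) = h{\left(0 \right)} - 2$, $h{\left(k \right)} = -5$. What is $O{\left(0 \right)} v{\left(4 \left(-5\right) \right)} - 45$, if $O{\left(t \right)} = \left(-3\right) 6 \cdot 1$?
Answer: $-180$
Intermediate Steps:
$O{\left(t \right)} = -18$ ($O{\left(t \right)} = \left(-18\right) 1 = -18$)
$v{\left(q \right)} = \frac{15}{2}$ ($v{\left(q \right)} = 4 - \frac{-5 - 2}{2} = 4 - - \frac{7}{2} = 4 + \frac{7}{2} = \frac{15}{2}$)
$O{\left(0 \right)} v{\left(4 \left(-5\right) \right)} - 45 = \left(-18\right) \frac{15}{2} - 45 = -135 - 45 = -180$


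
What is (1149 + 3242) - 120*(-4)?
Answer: 4871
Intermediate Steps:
(1149 + 3242) - 120*(-4) = 4391 + 480 = 4871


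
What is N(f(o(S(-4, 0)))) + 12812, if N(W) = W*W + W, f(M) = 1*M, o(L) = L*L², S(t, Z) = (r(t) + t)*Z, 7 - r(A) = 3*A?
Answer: 12812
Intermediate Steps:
r(A) = 7 - 3*A
S(t, Z) = Z*(7 - 2*t) (S(t, Z) = ((7 - 3*t) + t)*Z = (7 - 2*t)*Z = Z*(7 - 2*t))
o(L) = L³
f(M) = M
N(W) = W + W² (N(W) = W² + W = W + W²)
N(f(o(S(-4, 0)))) + 12812 = (0*(7 - 2*(-4)))³*(1 + (0*(7 - 2*(-4)))³) + 12812 = (0*(7 + 8))³*(1 + (0*(7 + 8))³) + 12812 = (0*15)³*(1 + (0*15)³) + 12812 = 0³*(1 + 0³) + 12812 = 0*(1 + 0) + 12812 = 0*1 + 12812 = 0 + 12812 = 12812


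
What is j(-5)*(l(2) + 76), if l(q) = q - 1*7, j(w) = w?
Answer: -355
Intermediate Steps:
l(q) = -7 + q (l(q) = q - 7 = -7 + q)
j(-5)*(l(2) + 76) = -5*((-7 + 2) + 76) = -5*(-5 + 76) = -5*71 = -355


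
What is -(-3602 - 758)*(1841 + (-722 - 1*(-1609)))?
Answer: 11894080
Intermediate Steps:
-(-3602 - 758)*(1841 + (-722 - 1*(-1609))) = -(-4360)*(1841 + (-722 + 1609)) = -(-4360)*(1841 + 887) = -(-4360)*2728 = -1*(-11894080) = 11894080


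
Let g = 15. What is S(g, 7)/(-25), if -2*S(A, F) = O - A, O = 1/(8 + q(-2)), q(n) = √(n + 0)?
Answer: (-15*√2 + 119*I)/(50*(√2 - 8*I)) ≈ -0.29758 - 0.00042855*I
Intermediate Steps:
q(n) = √n
O = 1/(8 + I*√2) (O = 1/(8 + √(-2)) = 1/(8 + I*√2) ≈ 0.12121 - 0.021427*I)
S(A, F) = -2/33 + A/2 + I*√2/132 (S(A, F) = -((4/33 - I*√2/66) - A)/2 = -(4/33 - A - I*√2/66)/2 = -2/33 + A/2 + I*√2/132)
S(g, 7)/(-25) = (-2/33 + (½)*15 + I*√2/132)/(-25) = (-2/33 + 15/2 + I*√2/132)*(-1/25) = (491/66 + I*√2/132)*(-1/25) = -491/1650 - I*√2/3300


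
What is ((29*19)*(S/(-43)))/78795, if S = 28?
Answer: -15428/3388185 ≈ -0.0045535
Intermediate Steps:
((29*19)*(S/(-43)))/78795 = ((29*19)*(28/(-43)))/78795 = (551*(28*(-1/43)))*(1/78795) = (551*(-28/43))*(1/78795) = -15428/43*1/78795 = -15428/3388185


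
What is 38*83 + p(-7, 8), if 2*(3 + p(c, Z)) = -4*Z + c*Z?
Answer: 3107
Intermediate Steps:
p(c, Z) = -3 - 2*Z + Z*c/2 (p(c, Z) = -3 + (-4*Z + c*Z)/2 = -3 + (-4*Z + Z*c)/2 = -3 + (-2*Z + Z*c/2) = -3 - 2*Z + Z*c/2)
38*83 + p(-7, 8) = 38*83 + (-3 - 2*8 + (1/2)*8*(-7)) = 3154 + (-3 - 16 - 28) = 3154 - 47 = 3107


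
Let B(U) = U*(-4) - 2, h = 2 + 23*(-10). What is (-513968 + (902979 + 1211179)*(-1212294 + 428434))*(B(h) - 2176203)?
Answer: 3604905139259727464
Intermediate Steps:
h = -228 (h = 2 - 230 = -228)
B(U) = -2 - 4*U (B(U) = -4*U - 2 = -2 - 4*U)
(-513968 + (902979 + 1211179)*(-1212294 + 428434))*(B(h) - 2176203) = (-513968 + (902979 + 1211179)*(-1212294 + 428434))*((-2 - 4*(-228)) - 2176203) = (-513968 + 2114158*(-783860))*((-2 + 912) - 2176203) = (-513968 - 1657203889880)*(910 - 2176203) = -1657204403848*(-2175293) = 3604905139259727464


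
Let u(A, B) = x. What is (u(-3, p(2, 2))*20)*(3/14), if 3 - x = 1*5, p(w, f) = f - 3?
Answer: -60/7 ≈ -8.5714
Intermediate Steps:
p(w, f) = -3 + f
x = -2 (x = 3 - 5 = -2)
u(A, B) = -2
(u(-3, p(2, 2))*20)*(3/14) = (-2*20)*(3/14) = -120/14 = -40*3/14 = -60/7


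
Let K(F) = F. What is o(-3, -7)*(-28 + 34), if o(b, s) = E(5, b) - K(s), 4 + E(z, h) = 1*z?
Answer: 48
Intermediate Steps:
E(z, h) = -4 + z (E(z, h) = -4 + 1*z = -4 + z)
o(b, s) = 1 - s (o(b, s) = (-4 + 5) - s = 1 - s)
o(-3, -7)*(-28 + 34) = (1 - 1*(-7))*(-28 + 34) = (1 + 7)*6 = 8*6 = 48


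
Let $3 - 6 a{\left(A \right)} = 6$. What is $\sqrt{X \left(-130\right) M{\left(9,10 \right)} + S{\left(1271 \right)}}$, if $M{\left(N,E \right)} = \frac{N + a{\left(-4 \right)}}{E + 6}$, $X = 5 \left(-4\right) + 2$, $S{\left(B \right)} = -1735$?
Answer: $\frac{i \sqrt{7870}}{4} \approx 22.178 i$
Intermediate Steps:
$a{\left(A \right)} = - \frac{1}{2}$ ($a{\left(A \right)} = \frac{1}{2} - 1 = - \frac{1}{2}$)
$X = -18$ ($X = -20 + 2 = -18$)
$M{\left(N,E \right)} = \frac{- \frac{1}{2} + N}{6 + E}$ ($M{\left(N,E \right)} = \frac{N - \frac{1}{2}}{E + 6} = \frac{- \frac{1}{2} + N}{6 + E}$)
$\sqrt{X \left(-130\right) M{\left(9,10 \right)} + S{\left(1271 \right)}} = \sqrt{\left(-18\right) \left(-130\right) \frac{- \frac{1}{2} + 9}{6 + 10} - 1735} = \sqrt{2340 \cdot \frac{1}{16} \cdot \frac{17}{2} - 1735} = \sqrt{2340 \cdot \frac{17}{32} - 1735} = \sqrt{\frac{9945}{8} - 1735} = \sqrt{- \frac{3935}{8}} = \frac{i \sqrt{7870}}{4}$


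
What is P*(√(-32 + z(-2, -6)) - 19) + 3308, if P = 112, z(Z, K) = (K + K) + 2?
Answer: 1180 + 112*I*√42 ≈ 1180.0 + 725.84*I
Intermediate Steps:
z(Z, K) = 2 + 2*K (z(Z, K) = 2*K + 2 = 2 + 2*K)
P*(√(-32 + z(-2, -6)) - 19) + 3308 = 112*(√(-32 + (2 + 2*(-6))) - 19) + 3308 = 112*(√(-32 + (2 - 12)) - 19) + 3308 = 112*(√(-32 - 10) - 19) + 3308 = 112*(√(-42) - 19) + 3308 = 112*(I*√42 - 19) + 3308 = 112*(-19 + I*√42) + 3308 = (-2128 + 112*I*√42) + 3308 = 1180 + 112*I*√42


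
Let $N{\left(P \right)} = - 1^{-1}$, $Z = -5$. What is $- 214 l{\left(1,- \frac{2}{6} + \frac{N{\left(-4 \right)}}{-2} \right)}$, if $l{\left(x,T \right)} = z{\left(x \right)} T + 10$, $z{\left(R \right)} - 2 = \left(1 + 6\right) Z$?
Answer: $-963$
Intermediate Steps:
$N{\left(P \right)} = -1$ ($N{\left(P \right)} = \left(-1\right) 1 = -1$)
$z{\left(R \right)} = -33$ ($z{\left(R \right)} = 2 + \left(1 + 6\right) \left(-5\right) = 2 + 7 \left(-5\right) = 2 - 35 = -33$)
$l{\left(x,T \right)} = 10 - 33 T$ ($l{\left(x,T \right)} = - 33 T + 10 = 10 - 33 T$)
$- 214 l{\left(1,- \frac{2}{6} + \frac{N{\left(-4 \right)}}{-2} \right)} = - 214 \left(10 - 33 \left(- \frac{2}{6} - \frac{1}{-2}\right)\right) = - 214 \left(10 - 33 \left(\left(-2\right) \frac{1}{6} - - \frac{1}{2}\right)\right) = - 214 \left(10 - 33 \left(- \frac{1}{3} + \frac{1}{2}\right)\right) = - 214 \left(10 - \frac{11}{2}\right) = \left(-214\right) \frac{9}{2} = -963$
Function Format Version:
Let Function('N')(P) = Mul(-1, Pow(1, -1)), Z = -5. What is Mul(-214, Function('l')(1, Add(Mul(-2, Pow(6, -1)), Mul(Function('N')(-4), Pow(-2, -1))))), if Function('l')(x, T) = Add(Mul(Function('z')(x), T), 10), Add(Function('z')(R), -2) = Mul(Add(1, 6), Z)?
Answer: -963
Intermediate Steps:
Function('N')(P) = -1 (Function('N')(P) = Mul(-1, 1) = -1)
Function('z')(R) = -33 (Function('z')(R) = Add(2, Mul(Add(1, 6), -5)) = Add(2, Mul(7, -5)) = Add(2, -35) = -33)
Function('l')(x, T) = Add(10, Mul(-33, T)) (Function('l')(x, T) = Add(Mul(-33, T), 10) = Add(10, Mul(-33, T)))
Mul(-214, Function('l')(1, Add(Mul(-2, Pow(6, -1)), Mul(Function('N')(-4), Pow(-2, -1))))) = Mul(-214, Add(10, Mul(-33, Add(Mul(-2, Pow(6, -1)), Mul(-1, Pow(-2, -1)))))) = Mul(-214, Add(10, Mul(-33, Add(Mul(-2, Rational(1, 6)), Mul(-1, Rational(-1, 2)))))) = Mul(-214, Add(10, Mul(-33, Add(Rational(-1, 3), Rational(1, 2))))) = Mul(-214, Add(10, Mul(-33, Rational(1, 6)))) = Mul(-214, Add(10, Rational(-11, 2))) = Mul(-214, Rational(9, 2)) = -963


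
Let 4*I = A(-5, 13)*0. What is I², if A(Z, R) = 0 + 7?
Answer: 0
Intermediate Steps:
A(Z, R) = 7
I = 0 (I = (7*0)/4 = (¼)*0 = 0)
I² = 0² = 0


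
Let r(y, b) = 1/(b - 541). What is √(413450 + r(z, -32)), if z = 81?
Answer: √135747624477/573 ≈ 643.00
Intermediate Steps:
r(y, b) = 1/(-541 + b)
√(413450 + r(z, -32)) = √(413450 + 1/(-541 - 32)) = √(413450 + 1/(-573)) = √(413450 - 1/573) = √(236906849/573) = √135747624477/573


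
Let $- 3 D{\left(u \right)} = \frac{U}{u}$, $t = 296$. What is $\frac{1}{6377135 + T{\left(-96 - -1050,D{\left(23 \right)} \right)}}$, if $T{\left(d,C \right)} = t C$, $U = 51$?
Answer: $\frac{23}{146669073} \approx 1.5682 \cdot 10^{-7}$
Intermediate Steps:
$D{\left(u \right)} = - \frac{17}{u}$ ($D{\left(u \right)} = - \frac{51 \frac{1}{u}}{3} = - \frac{17}{u}$)
$T{\left(d,C \right)} = 296 C$
$\frac{1}{6377135 + T{\left(-96 - -1050,D{\left(23 \right)} \right)}} = \frac{1}{6377135 + 296 \left(- \frac{17}{23}\right)} = \frac{1}{6377135 - \frac{5032}{23}} = \frac{1}{\frac{146669073}{23}} = \frac{23}{146669073}$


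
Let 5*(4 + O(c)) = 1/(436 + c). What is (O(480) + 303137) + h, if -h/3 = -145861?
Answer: 3392479281/4580 ≈ 7.4072e+5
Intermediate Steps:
h = 437583 (h = -3*(-145861) = 437583)
O(c) = -4 + 1/(5*(436 + c))
(O(480) + 303137) + h = ((-8719 - 20*480)/(5*(436 + 480)) + 303137) + 437583 = ((⅕)*(-8719 - 9600)/916 + 303137) + 437583 = ((⅕)*(1/916)*(-18319) + 303137) + 437583 = (-18319/4580 + 303137) + 437583 = 1388349141/4580 + 437583 = 3392479281/4580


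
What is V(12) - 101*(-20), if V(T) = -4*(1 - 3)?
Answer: 2028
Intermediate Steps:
V(T) = 8 (V(T) = -4*(-2) = 8)
V(12) - 101*(-20) = 8 - 101*(-20) = 8 + 2020 = 2028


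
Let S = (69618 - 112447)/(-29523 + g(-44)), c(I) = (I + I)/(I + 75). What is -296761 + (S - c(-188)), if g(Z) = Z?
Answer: -991505848546/3341071 ≈ -2.9676e+5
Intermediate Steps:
c(I) = 2*I/(75 + I) (c(I) = (2*I)/(75 + I) = 2*I/(75 + I))
S = 42829/29567 (S = (69618 - 112447)/(-29523 - 44) = -42829/(-29567) = -42829*(-1/29567) = 42829/29567 ≈ 1.4485)
-296761 + (S - c(-188)) = -296761 + (42829/29567 - 2*(-188)/(75 - 188)) = -296761 + (42829/29567 - 2*(-188)/(-113)) = -296761 + (42829/29567 - 2*(-188)*(-1)/113) = -296761 + (42829/29567 - 1*376/113) = -296761 + (42829/29567 - 376/113) = -296761 - 6277515/3341071 = -991505848546/3341071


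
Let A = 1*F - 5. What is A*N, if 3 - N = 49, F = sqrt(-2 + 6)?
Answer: 138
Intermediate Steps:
F = 2 (F = sqrt(4) = 2)
N = -46 (N = 3 - 1*49 = 3 - 49 = -46)
A = -3 (A = 1*2 - 5 = 2 - 5 = -3)
A*N = -3*(-46) = 138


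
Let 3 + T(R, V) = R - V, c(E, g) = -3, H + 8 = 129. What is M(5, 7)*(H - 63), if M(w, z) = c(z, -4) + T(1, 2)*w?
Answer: -1334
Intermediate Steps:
H = 121 (H = -8 + 129 = 121)
T(R, V) = -3 + R - V (T(R, V) = -3 + (R - V) = -3 + R - V)
M(w, z) = -3 - 4*w (M(w, z) = -3 + (-3 + 1 - 1*2)*w = -3 + (-3 + 1 - 2)*w = -3 - 4*w)
M(5, 7)*(H - 63) = (-3 - 4*5)*(121 - 63) = (-3 - 20)*58 = -23*58 = -1334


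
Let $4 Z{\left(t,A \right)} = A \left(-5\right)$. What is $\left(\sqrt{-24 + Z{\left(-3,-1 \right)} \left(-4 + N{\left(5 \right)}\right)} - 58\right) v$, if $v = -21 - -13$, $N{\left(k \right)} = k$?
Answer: $464 - 4 i \sqrt{91} \approx 464.0 - 38.158 i$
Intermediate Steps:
$Z{\left(t,A \right)} = - \frac{5 A}{4}$ ($Z{\left(t,A \right)} = \frac{A \left(-5\right)}{4} = \frac{\left(-5\right) A}{4} = - \frac{5 A}{4}$)
$v = -8$ ($v = -21 + 13 = -8$)
$\left(\sqrt{-24 + Z{\left(-3,-1 \right)} \left(-4 + N{\left(5 \right)}\right)} - 58\right) v = \left(\sqrt{-24 + \left(- \frac{5}{4}\right) \left(-1\right) \left(-4 + 5\right)} - 58\right) \left(-8\right) = \left(\sqrt{-24 + \frac{5}{4} \cdot 1} - 58\right) \left(-8\right) = \left(\sqrt{-24 + \frac{5}{4}} - 58\right) \left(-8\right) = \left(\sqrt{- \frac{91}{4}} - 58\right) \left(-8\right) = \left(\frac{i \sqrt{91}}{2} - 58\right) \left(-8\right) = \left(-58 + \frac{i \sqrt{91}}{2}\right) \left(-8\right) = 464 - 4 i \sqrt{91}$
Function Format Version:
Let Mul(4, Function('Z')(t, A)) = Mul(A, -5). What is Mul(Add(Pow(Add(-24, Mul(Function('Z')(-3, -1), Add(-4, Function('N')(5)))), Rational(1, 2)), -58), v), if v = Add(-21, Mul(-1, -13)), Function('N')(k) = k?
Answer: Add(464, Mul(-4, I, Pow(91, Rational(1, 2)))) ≈ Add(464.00, Mul(-38.158, I))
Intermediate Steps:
Function('Z')(t, A) = Mul(Rational(-5, 4), A) (Function('Z')(t, A) = Mul(Rational(1, 4), Mul(A, -5)) = Mul(Rational(1, 4), Mul(-5, A)) = Mul(Rational(-5, 4), A))
v = -8 (v = Add(-21, 13) = -8)
Mul(Add(Pow(Add(-24, Mul(Function('Z')(-3, -1), Add(-4, Function('N')(5)))), Rational(1, 2)), -58), v) = Mul(Add(Pow(Add(-24, Mul(Mul(Rational(-5, 4), -1), Add(-4, 5))), Rational(1, 2)), -58), -8) = Mul(Add(Pow(Add(-24, Mul(Rational(5, 4), 1)), Rational(1, 2)), -58), -8) = Mul(Add(Pow(Add(-24, Rational(5, 4)), Rational(1, 2)), -58), -8) = Mul(Add(Pow(Rational(-91, 4), Rational(1, 2)), -58), -8) = Mul(Add(Mul(Rational(1, 2), I, Pow(91, Rational(1, 2))), -58), -8) = Mul(Add(-58, Mul(Rational(1, 2), I, Pow(91, Rational(1, 2)))), -8) = Add(464, Mul(-4, I, Pow(91, Rational(1, 2))))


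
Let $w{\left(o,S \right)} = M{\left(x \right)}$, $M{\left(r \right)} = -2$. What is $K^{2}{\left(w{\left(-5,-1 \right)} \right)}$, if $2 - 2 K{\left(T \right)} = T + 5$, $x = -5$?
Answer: $\frac{1}{4} \approx 0.25$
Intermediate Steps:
$w{\left(o,S \right)} = -2$
$K{\left(T \right)} = - \frac{3}{2} - \frac{T}{2}$ ($K{\left(T \right)} = 1 - \frac{T + 5}{2} = 1 - \frac{5 + T}{2} = 1 - \left(\frac{5}{2} + \frac{T}{2}\right) = - \frac{3}{2} - \frac{T}{2}$)
$K^{2}{\left(w{\left(-5,-1 \right)} \right)} = \left(- \frac{3}{2} - -1\right)^{2} = \left(- \frac{3}{2} + 1\right)^{2} = \left(- \frac{1}{2}\right)^{2} = \frac{1}{4}$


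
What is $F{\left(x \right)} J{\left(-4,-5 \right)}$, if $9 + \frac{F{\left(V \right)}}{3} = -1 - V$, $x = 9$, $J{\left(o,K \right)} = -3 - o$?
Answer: $-57$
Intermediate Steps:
$F{\left(V \right)} = -30 - 3 V$ ($F{\left(V \right)} = -27 + 3 \left(-1 - V\right) = -27 - \left(3 + 3 V\right) = -30 - 3 V$)
$F{\left(x \right)} J{\left(-4,-5 \right)} = \left(-30 - 27\right) \left(-3 - -4\right) = \left(-30 - 27\right) \left(-3 + 4\right) = \left(-57\right) 1 = -57$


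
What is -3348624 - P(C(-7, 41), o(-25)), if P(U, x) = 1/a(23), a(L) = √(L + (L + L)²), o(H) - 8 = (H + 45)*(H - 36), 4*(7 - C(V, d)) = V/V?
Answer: -3348624 - √2139/2139 ≈ -3.3486e+6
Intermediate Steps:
C(V, d) = 27/4 (C(V, d) = 7 - V/(4*V) = 7 - ¼*1 = 7 - ¼ = 27/4)
o(H) = 8 + (-36 + H)*(45 + H) (o(H) = 8 + (H + 45)*(H - 36) = 8 + (45 + H)*(-36 + H) = 8 + (-36 + H)*(45 + H))
a(L) = √(L + 4*L²) (a(L) = √(L + (2*L)²) = √(L + 4*L²))
P(U, x) = √2139/2139 (P(U, x) = 1/(√(23*(1 + 4*23))) = 1/(√(23*(1 + 92))) = 1/(√(23*93)) = 1/(√2139) = √2139/2139)
-3348624 - P(C(-7, 41), o(-25)) = -3348624 - √2139/2139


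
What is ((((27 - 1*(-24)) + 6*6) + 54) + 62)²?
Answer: 41209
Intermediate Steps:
((((27 - 1*(-24)) + 6*6) + 54) + 62)² = ((((27 + 24) + 36) + 54) + 62)² = (((51 + 36) + 54) + 62)² = ((87 + 54) + 62)² = (141 + 62)² = 203² = 41209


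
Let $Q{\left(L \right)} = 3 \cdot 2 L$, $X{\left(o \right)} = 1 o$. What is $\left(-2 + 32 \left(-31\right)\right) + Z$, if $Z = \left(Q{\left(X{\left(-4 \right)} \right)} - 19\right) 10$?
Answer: $-1424$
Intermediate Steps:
$X{\left(o \right)} = o$
$Q{\left(L \right)} = 6 L$
$Z = -430$ ($Z = \left(6 \left(-4\right) - 19\right) 10 = \left(-24 - 19\right) 10 = \left(-43\right) 10 = -430$)
$\left(-2 + 32 \left(-31\right)\right) + Z = \left(-2 + 32 \left(-31\right)\right) - 430 = \left(-2 - 992\right) - 430 = -994 - 430 = -1424$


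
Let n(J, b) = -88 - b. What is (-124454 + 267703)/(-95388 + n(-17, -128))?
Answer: -143249/95348 ≈ -1.5024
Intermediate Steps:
(-124454 + 267703)/(-95388 + n(-17, -128)) = (-124454 + 267703)/(-95388 + (-88 - 1*(-128))) = 143249/(-95388 + (-88 + 128)) = 143249/(-95388 + 40) = 143249/(-95348) = 143249*(-1/95348) = -143249/95348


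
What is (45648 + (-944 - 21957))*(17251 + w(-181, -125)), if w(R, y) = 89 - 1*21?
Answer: 393955293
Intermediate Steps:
w(R, y) = 68 (w(R, y) = 89 - 21 = 68)
(45648 + (-944 - 21957))*(17251 + w(-181, -125)) = (45648 + (-944 - 21957))*(17251 + 68) = (45648 - 22901)*17319 = 22747*17319 = 393955293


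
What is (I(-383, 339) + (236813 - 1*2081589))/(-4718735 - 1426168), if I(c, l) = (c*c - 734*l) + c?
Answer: 1947296/6144903 ≈ 0.31690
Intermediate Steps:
I(c, l) = c + c**2 - 734*l (I(c, l) = (c**2 - 734*l) + c = c + c**2 - 734*l)
(I(-383, 339) + (236813 - 1*2081589))/(-4718735 - 1426168) = ((-383 + (-383)**2 - 734*339) + (236813 - 1*2081589))/(-4718735 - 1426168) = ((-383 + 146689 - 248826) + (236813 - 2081589))/(-6144903) = (-102520 - 1844776)*(-1/6144903) = -1947296*(-1/6144903) = 1947296/6144903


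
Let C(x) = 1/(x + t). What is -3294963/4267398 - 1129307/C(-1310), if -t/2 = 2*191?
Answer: 3331675281044267/1422466 ≈ 2.3422e+9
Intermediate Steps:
t = -764 (t = -4*191 = -2*382 = -764)
C(x) = 1/(-764 + x) (C(x) = 1/(x - 764) = 1/(-764 + x))
-3294963/4267398 - 1129307/C(-1310) = -3294963/4267398 - 1129307/(1/(-764 - 1310)) = -3294963*1/4267398 - 1129307/(1/(-2074)) = -1098321/1422466 - 1129307/(-1/2074) = -1098321/1422466 - 1129307*(-2074) = -1098321/1422466 + 2342182718 = 3331675281044267/1422466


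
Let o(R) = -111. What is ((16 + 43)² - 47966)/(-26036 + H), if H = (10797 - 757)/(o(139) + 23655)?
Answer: 18702765/10946099 ≈ 1.7086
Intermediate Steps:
H = 1255/2943 (H = (10797 - 757)/(-111 + 23655) = 10040/23544 = 10040*(1/23544) = 1255/2943 ≈ 0.42644)
((16 + 43)² - 47966)/(-26036 + H) = ((16 + 43)² - 47966)/(-26036 + 1255/2943) = (59² - 47966)/(-76622693/2943) = (3481 - 47966)*(-2943/76622693) = -44485*(-2943/76622693) = 18702765/10946099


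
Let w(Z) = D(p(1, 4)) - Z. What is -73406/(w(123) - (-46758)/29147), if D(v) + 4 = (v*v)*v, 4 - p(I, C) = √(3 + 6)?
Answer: 1069782341/1812882 ≈ 590.10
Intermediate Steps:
p(I, C) = 1 (p(I, C) = 4 - √(3 + 6) = 4 - √9 = 4 - 1*3 = 4 - 3 = 1)
D(v) = -4 + v³ (D(v) = -4 + (v*v)*v = -4 + v²*v = -4 + v³)
w(Z) = -3 - Z (w(Z) = (-4 + 1³) - Z = (-4 + 1) - Z = -3 - Z)
-73406/(w(123) - (-46758)/29147) = -73406/((-3 - 1*123) - (-46758)/29147) = -73406/((-3 - 123) - (-46758)/29147) = -73406/(-126 - 1*(-46758/29147)) = -73406/(-126 + 46758/29147) = -73406/(-3625764/29147) = -73406*(-29147/3625764) = 1069782341/1812882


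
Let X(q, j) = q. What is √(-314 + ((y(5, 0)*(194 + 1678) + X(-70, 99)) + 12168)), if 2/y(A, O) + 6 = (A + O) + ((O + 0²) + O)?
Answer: 2*√2010 ≈ 89.666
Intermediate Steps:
y(A, O) = 2/(-6 + A + 3*O) (y(A, O) = 2/(-6 + ((A + O) + ((O + 0²) + O))) = 2/(-6 + ((A + O) + ((O + 0) + O))) = 2/(-6 + ((A + O) + (O + O))) = 2/(-6 + ((A + O) + 2*O)) = 2/(-6 + (A + 3*O)) = 2/(-6 + A + 3*O))
√(-314 + ((y(5, 0)*(194 + 1678) + X(-70, 99)) + 12168)) = √(-314 + (((2/(-6 + 5 + 3*0))*(194 + 1678) - 70) + 12168)) = √(-314 + (((2/(-6 + 5 + 0))*1872 - 70) + 12168)) = √(-314 + (((2/(-1))*1872 - 70) + 12168)) = √(-314 + (((2*(-1))*1872 - 70) + 12168)) = √(-314 + ((-2*1872 - 70) + 12168)) = √(-314 + ((-3744 - 70) + 12168)) = √(-314 + (-3814 + 12168)) = √(-314 + 8354) = √8040 = 2*√2010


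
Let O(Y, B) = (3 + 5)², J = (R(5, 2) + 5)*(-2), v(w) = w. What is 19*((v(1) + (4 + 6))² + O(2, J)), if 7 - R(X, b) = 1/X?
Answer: 3515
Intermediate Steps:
R(X, b) = 7 - 1/X
J = -118/5 (J = ((7 - 1/5) + 5)*(-2) = ((7 - 1*⅕) + 5)*(-2) = ((7 - ⅕) + 5)*(-2) = (34/5 + 5)*(-2) = (59/5)*(-2) = -118/5 ≈ -23.600)
O(Y, B) = 64 (O(Y, B) = 8² = 64)
19*((v(1) + (4 + 6))² + O(2, J)) = 19*((1 + (4 + 6))² + 64) = 19*((1 + 10)² + 64) = 19*(11² + 64) = 19*(121 + 64) = 19*185 = 3515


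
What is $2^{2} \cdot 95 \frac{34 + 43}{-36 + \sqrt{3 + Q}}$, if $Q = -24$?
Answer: $- \frac{351120}{439} - \frac{29260 i \sqrt{21}}{1317} \approx -799.82 - 101.81 i$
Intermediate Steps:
$2^{2} \cdot 95 \frac{34 + 43}{-36 + \sqrt{3 + Q}} = 2^{2} \cdot 95 \frac{34 + 43}{-36 + \sqrt{3 - 24}} = 4 \cdot 95 \frac{77}{-36 + \sqrt{-21}} = 380 \frac{77}{-36 + i \sqrt{21}} = \frac{29260}{-36 + i \sqrt{21}}$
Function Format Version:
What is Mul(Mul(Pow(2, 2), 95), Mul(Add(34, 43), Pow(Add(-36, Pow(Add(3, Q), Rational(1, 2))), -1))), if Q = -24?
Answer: Add(Rational(-351120, 439), Mul(Rational(-29260, 1317), I, Pow(21, Rational(1, 2)))) ≈ Add(-799.82, Mul(-101.81, I))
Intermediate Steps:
Mul(Mul(Pow(2, 2), 95), Mul(Add(34, 43), Pow(Add(-36, Pow(Add(3, Q), Rational(1, 2))), -1))) = Mul(Mul(Pow(2, 2), 95), Mul(Add(34, 43), Pow(Add(-36, Pow(Add(3, -24), Rational(1, 2))), -1))) = Mul(Mul(4, 95), Mul(77, Pow(Add(-36, Pow(-21, Rational(1, 2))), -1))) = Mul(380, Mul(77, Pow(Add(-36, Mul(I, Pow(21, Rational(1, 2)))), -1))) = Mul(29260, Pow(Add(-36, Mul(I, Pow(21, Rational(1, 2)))), -1))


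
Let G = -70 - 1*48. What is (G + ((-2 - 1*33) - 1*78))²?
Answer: 53361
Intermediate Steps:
G = -118 (G = -70 - 48 = -118)
(G + ((-2 - 1*33) - 1*78))² = (-118 + ((-2 - 1*33) - 1*78))² = (-118 + ((-2 - 33) - 78))² = (-118 + (-35 - 78))² = (-118 - 113)² = (-231)² = 53361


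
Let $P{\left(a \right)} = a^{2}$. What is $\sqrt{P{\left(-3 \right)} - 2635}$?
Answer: $i \sqrt{2626} \approx 51.245 i$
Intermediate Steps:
$\sqrt{P{\left(-3 \right)} - 2635} = \sqrt{\left(-3\right)^{2} - 2635} = \sqrt{9 - 2635} = \sqrt{-2626} = i \sqrt{2626}$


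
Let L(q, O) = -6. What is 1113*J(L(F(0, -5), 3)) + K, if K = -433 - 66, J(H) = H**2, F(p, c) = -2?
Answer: 39569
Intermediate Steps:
K = -499
1113*J(L(F(0, -5), 3)) + K = 1113*(-6)**2 - 499 = 1113*36 - 499 = 40068 - 499 = 39569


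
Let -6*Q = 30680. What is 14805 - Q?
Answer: 59755/3 ≈ 19918.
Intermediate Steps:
Q = -15340/3 (Q = -1/6*30680 = -15340/3 ≈ -5113.3)
14805 - Q = 14805 - 1*(-15340/3) = 14805 + 15340/3 = 59755/3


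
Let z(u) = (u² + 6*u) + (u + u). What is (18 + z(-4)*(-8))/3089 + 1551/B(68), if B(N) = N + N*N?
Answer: 1825357/4831196 ≈ 0.37783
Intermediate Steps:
z(u) = u² + 8*u (z(u) = (u² + 6*u) + 2*u = u² + 8*u)
B(N) = N + N²
(18 + z(-4)*(-8))/3089 + 1551/B(68) = (18 - 4*(8 - 4)*(-8))/3089 + 1551/((68*(1 + 68))) = (18 - 4*4*(-8))*(1/3089) + 1551/((68*69)) = (18 - 16*(-8))*(1/3089) + 1551/4692 = (18 + 128)*(1/3089) + 1551*(1/4692) = 146*(1/3089) + 517/1564 = 146/3089 + 517/1564 = 1825357/4831196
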